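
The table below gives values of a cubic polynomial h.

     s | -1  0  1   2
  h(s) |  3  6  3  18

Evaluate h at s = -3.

-117

Using the Lagrange interpolation formula with nodes -1, 0, 1, 2:
  L_0(s) = s(s - 1)(s - 2) / -6
  L_1(s) = (s + 1)(s - 1)(s - 2) / 2
  L_2(s) = (s + 1)s(s - 2) / -2
  L_3(s) = (s + 1)s(s - 1) / 6
Then h(s) = 3·L_0(s) + 6·L_1(s) + 3·L_2(s) + 18·L_3(s).
Expanding and collecting terms gives h(s) = 4s^3 - 3s^2 - 4s + 6.
Evaluating at s = -3: h(-3) = -117.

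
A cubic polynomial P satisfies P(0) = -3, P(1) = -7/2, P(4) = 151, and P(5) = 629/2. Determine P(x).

P(x) = 3x^3 - 2x^2 - (3/2)x - 3

Write P(x) = ax^3 + bx^2 + cx + d. Substituting each data point gives a linear system:
  d = -3
  a + b + c + d = -7/2
  64a + 16b + 4c + d = 151
  125a + 25b + 5c + d = 629/2
Solving the system yields a = 3, b = -2, c = -3/2, d = -3.
So P(x) = 3x^3 - 2x^2 - (3/2)x - 3.
Check: P(5) = 629/2. ✓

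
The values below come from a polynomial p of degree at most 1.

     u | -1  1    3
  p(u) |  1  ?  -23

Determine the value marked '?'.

-11

The 2 known points determine the degree-1 polynomial uniquely.
Write p(u) = au + b. Substituting each data point gives a linear system:
  -a + b = 1
  3a + b = -23
Solving the system yields a = -6, b = -5.
So p(u) = -6u - 5.
Then p(1) = -11.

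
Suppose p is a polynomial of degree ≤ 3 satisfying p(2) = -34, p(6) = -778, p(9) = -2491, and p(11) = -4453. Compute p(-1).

Using the Lagrange interpolation formula with nodes 2, 6, 9, 11:
  L_0(s) = (s - 6)(s - 9)(s - 11) / -252
  L_1(s) = (s - 2)(s - 9)(s - 11) / 60
  L_2(s) = (s - 2)(s - 6)(s - 11) / -42
  L_3(s) = (s - 2)(s - 6)(s - 9) / 90
Then p(s) = -34·L_0(s) - 778·L_1(s) - 2491·L_2(s) - 4453·L_3(s).
Expanding and collecting terms gives p(s) = -3s^3 - 4s^2 + 2s + 2.
Evaluating at s = -1: p(-1) = -1.

-1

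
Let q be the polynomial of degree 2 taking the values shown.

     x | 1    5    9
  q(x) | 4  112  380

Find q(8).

Using the Lagrange interpolation formula with nodes 1, 5, 9:
  L_0(x) = (x - 5)(x - 9) / 32
  L_1(x) = (x - 1)(x - 9) / -16
  L_2(x) = (x - 1)(x - 5) / 32
Then q(x) = 4·L_0(x) + 112·L_1(x) + 380·L_2(x).
Expanding and collecting terms gives q(x) = 5x^2 - 3x + 2.
Evaluating at x = 8: q(8) = 298.

298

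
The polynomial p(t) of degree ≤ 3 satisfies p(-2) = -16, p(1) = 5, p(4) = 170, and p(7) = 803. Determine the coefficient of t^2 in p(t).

Write p(t) = at^3 + bt^2 + ct + d. Substituting each data point gives a linear system:
  -8a + 4b - 2c + d = -16
  a + b + c + d = 5
  64a + 16b + 4c + d = 170
  343a + 49b + 7c + d = 803
Solving the system yields a = 2, b = 2, c = 3, d = -2.
So p(t) = 2t³ + 2t² + 3t - 2.
The coefficient of t^2 is 2.

2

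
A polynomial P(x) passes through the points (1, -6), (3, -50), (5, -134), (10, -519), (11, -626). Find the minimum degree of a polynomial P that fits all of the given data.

2

Divided differences on the nodes 1, 3, 5, 10, 11:
  order 0: -6  -50  -134  -519  -626
  order 1: -22  -42  -77  -107
  order 2: -5  -5  -5
  order 3: 0  0
  order 4: 0
The order-2 divided differences are all -5 (nonzero) and every higher order vanishes, so the data lies on a polynomial of degree exactly 2.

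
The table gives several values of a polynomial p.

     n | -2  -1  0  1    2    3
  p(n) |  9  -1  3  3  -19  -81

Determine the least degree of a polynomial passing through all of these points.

Forward differences of the values at n = -2, -1, 0, 1, 2, 3:
  p  : 9  -1  3  3  -19  -81
  Δ  : -10  4  0  -22  -62
  Δ^2: 14  -4  -22  -40
  Δ^3: -18  -18  -18
  Δ^4: 0  0
  Δ^5: 0
The third differences are constant (-18) and nonzero, while all higher differences vanish, so the minimal degree is 3.

3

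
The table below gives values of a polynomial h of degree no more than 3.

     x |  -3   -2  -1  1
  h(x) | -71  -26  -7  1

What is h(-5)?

Using the Lagrange interpolation formula with nodes -3, -2, -1, 1:
  L_0(x) = (x + 2)(x + 1)(x - 1) / -8
  L_1(x) = (x + 3)(x + 1)(x - 1) / 3
  L_2(x) = (x + 3)(x + 2)(x - 1) / -4
  L_3(x) = (x + 3)(x + 2)(x + 1) / 24
Then h(x) = -71·L_0(x) - 26·L_1(x) - 7·L_2(x) + 1·L_3(x).
Expanding and collecting terms gives h(x) = 2x^3 - x^2 + 2x - 2.
Evaluating at x = -5: h(-5) = -287.

-287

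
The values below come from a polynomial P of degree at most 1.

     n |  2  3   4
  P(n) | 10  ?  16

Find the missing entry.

13

The 2 known points determine the degree-1 polynomial uniquely.
Write P(n) = an + b. Substituting each data point gives a linear system:
  2a + b = 10
  4a + b = 16
Solving the system yields a = 3, b = 4.
So P(n) = 3n + 4.
Then P(3) = 13.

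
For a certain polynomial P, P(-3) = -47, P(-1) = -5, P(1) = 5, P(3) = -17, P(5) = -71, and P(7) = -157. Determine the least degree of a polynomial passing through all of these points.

Forward differences of the values at u = -3, -1, 1, 3, 5, 7:
  P  : -47  -5  5  -17  -71  -157
  Δ  : 42  10  -22  -54  -86
  Δ^2: -32  -32  -32  -32
  Δ^3: 0  0  0
  Δ^4: 0  0
  Δ^5: 0
The second differences are constant (-32) and nonzero, while all higher differences vanish, so the minimal degree is 2.

2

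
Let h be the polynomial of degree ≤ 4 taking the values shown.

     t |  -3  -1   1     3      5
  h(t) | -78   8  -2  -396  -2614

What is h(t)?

h(t) = -3t^4 - 6t^3 + t + 6

Write h(t) = at^4 + bt^3 + ct^2 + dt + e. Substituting each data point gives a linear system:
  81a - 27b + 9c - 3d + e = -78
  a - b + c - d + e = 8
  a + b + c + d + e = -2
  81a + 27b + 9c + 3d + e = -396
  625a + 125b + 25c + 5d + e = -2614
Solving the system yields a = -3, b = -6, c = 0, d = 1, e = 6.
So h(t) = -3t^4 - 6t^3 + t + 6.
Check: h(-1) = 8. ✓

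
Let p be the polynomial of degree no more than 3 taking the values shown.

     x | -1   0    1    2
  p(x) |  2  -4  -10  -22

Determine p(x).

Using the Lagrange interpolation formula with nodes -1, 0, 1, 2:
  L_0(x) = x(x - 1)(x - 2) / -6
  L_1(x) = (x + 1)(x - 1)(x - 2) / 2
  L_2(x) = (x + 1)x(x - 2) / -2
  L_3(x) = (x + 1)x(x - 1) / 6
Then p(x) = 2·L_0(x) - 4·L_1(x) - 10·L_2(x) - 22·L_3(x).
Expanding and collecting terms gives p(x) = -x^3 - 5x - 4.
Check: p(1) = -10. ✓

p(x) = -x^3 - 5x - 4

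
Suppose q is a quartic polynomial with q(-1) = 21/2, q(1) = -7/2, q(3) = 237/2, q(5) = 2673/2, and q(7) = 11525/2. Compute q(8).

Write q(x) = ax^4 + bx^3 + cx^2 + dx + e. Substituting each data point gives a linear system:
  a - b + c - d + e = 21/2
  a + b + c + d + e = -7/2
  81a + 27b + 9c + 3d + e = 237/2
  625a + 125b + 25c + 5d + e = 2673/2
  2401a + 343b + 49c + 7d + e = 11525/2
Solving the system yields a = 3, b = -4, c = -1, d = -3, e = 3/2.
So q(x) = 3x⁴ - 4x³ - x² - 3x + 3/2.
Then q(8) = 20307/2.

20307/2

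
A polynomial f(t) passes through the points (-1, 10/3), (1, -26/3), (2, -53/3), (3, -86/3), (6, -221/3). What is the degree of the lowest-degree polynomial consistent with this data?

Divided differences on the nodes -1, 1, 2, 3, 6:
  order 0: 10/3  -26/3  -53/3  -86/3  -221/3
  order 1: -6  -9  -11  -15
  order 2: -1  -1  -1
  order 3: 0  0
  order 4: 0
The order-2 divided differences are all -1 (nonzero) and every higher order vanishes, so the data lies on a polynomial of degree exactly 2.

2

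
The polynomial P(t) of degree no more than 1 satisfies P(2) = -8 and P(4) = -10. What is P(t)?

Write P(t) = at + b. Substituting each data point gives a linear system:
  2a + b = -8
  4a + b = -10
Solving the system yields a = -1, b = -6.
So P(t) = -t - 6.
Check: P(2) = -8. ✓

P(t) = -t - 6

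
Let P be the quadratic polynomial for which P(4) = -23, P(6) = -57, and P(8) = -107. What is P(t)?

P(t) = -2t^2 + 3t - 3

Write P(t) = at^2 + bt + c. Substituting each data point gives a linear system:
  16a + 4b + c = -23
  36a + 6b + c = -57
  64a + 8b + c = -107
Solving the system yields a = -2, b = 3, c = -3.
So P(t) = -2t^2 + 3t - 3.
Check: P(6) = -57. ✓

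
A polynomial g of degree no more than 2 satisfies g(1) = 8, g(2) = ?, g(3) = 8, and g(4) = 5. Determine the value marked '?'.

9

The 3 known points determine the degree-2 polynomial uniquely.
Write g(x) = ax^2 + bx + c. Substituting each data point gives a linear system:
  a + b + c = 8
  9a + 3b + c = 8
  16a + 4b + c = 5
Solving the system yields a = -1, b = 4, c = 5.
So g(x) = -x² + 4x + 5.
Then g(2) = 9.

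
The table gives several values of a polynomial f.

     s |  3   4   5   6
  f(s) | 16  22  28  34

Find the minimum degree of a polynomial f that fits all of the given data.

1

Forward differences of the values at s = 3, 4, 5, 6:
  f  : 16  22  28  34
  Δ  : 6  6  6
  Δ^2: 0  0
  Δ^3: 0
The first differences are constant (6) and nonzero, while all higher differences vanish, so the minimal degree is 1.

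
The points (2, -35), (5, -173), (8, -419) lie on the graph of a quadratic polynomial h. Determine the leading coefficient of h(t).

-6

Write h(t) = at^2 + bt + c. Substituting each data point gives a linear system:
  4a + 2b + c = -35
  25a + 5b + c = -173
  64a + 8b + c = -419
Solving the system yields a = -6, b = -4, c = -3.
So h(t) = -6t^2 - 4t - 3.
The leading coefficient is -6.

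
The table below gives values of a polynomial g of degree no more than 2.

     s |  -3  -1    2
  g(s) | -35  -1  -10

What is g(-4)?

Write g(s) = as^2 + bs + c. Substituting each data point gives a linear system:
  9a - 3b + c = -35
  a - b + c = -1
  4a + 2b + c = -10
Solving the system yields a = -4, b = 1, c = 4.
So g(s) = -4s² + s + 4.
Then g(-4) = -64.

-64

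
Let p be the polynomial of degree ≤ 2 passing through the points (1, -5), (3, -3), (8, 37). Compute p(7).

25

Using the Lagrange interpolation formula with nodes 1, 3, 8:
  L_0(s) = (s - 3)(s - 8) / 14
  L_1(s) = (s - 1)(s - 8) / -10
  L_2(s) = (s - 1)(s - 3) / 35
Then p(s) = -5·L_0(s) - 3·L_1(s) + 37·L_2(s).
Expanding and collecting terms gives p(s) = s^2 - 3s - 3.
Evaluating at s = 7: p(7) = 25.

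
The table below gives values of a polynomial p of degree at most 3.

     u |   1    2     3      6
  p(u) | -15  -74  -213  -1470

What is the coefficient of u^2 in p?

Write p(u) = au^3 + bu^2 + cu + d. Substituting each data point gives a linear system:
  a + b + c + d = -15
  8a + 4b + 2c + d = -74
  27a + 9b + 3c + d = -213
  216a + 36b + 6c + d = -1470
Solving the system yields a = -6, b = -4, c = -5, d = 0.
So p(u) = -6u³ - 4u² - 5u.
The coefficient of u^2 is -4.

-4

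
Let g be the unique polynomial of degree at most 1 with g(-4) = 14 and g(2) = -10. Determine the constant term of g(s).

-2

Write g(s) = as + b. Substituting each data point gives a linear system:
  -4a + b = 14
  2a + b = -10
Solving the system yields a = -4, b = -2.
So g(s) = -4s - 2.
The constant term is -2.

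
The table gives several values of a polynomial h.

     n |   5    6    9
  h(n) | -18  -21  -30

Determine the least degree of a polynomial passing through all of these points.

Divided differences on the nodes 5, 6, 9:
  order 0: -18  -21  -30
  order 1: -3  -3
  order 2: 0
The order-1 divided differences are all -3 (nonzero) and every higher order vanishes, so the data lies on a polynomial of degree exactly 1.

1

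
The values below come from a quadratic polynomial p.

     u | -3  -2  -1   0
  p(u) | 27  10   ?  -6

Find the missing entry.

-1

The 3 known points determine the degree-2 polynomial uniquely.
Write p(u) = au^2 + bu + c. Substituting each data point gives a linear system:
  9a - 3b + c = 27
  4a - 2b + c = 10
  c = -6
Solving the system yields a = 3, b = -2, c = -6.
So p(u) = 3u^2 - 2u - 6.
Then p(-1) = -1.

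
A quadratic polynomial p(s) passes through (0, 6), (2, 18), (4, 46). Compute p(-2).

Write p(s) = as^2 + bs + c. Substituting each data point gives a linear system:
  c = 6
  4a + 2b + c = 18
  16a + 4b + c = 46
Solving the system yields a = 2, b = 2, c = 6.
So p(s) = 2s^2 + 2s + 6.
Then p(-2) = 10.

10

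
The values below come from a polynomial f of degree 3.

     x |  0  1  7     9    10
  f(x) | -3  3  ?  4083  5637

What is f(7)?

1887

The 4 known points determine the degree-3 polynomial uniquely.
Write f(x) = ax^3 + bx^2 + cx + d. Substituting each data point gives a linear system:
  d = -3
  a + b + c + d = 3
  729a + 81b + 9c + d = 4083
  1000a + 100b + 10c + d = 5637
Solving the system yields a = 6, b = -4, c = 4, d = -3.
So f(x) = 6x³ - 4x² + 4x - 3.
Then f(7) = 1887.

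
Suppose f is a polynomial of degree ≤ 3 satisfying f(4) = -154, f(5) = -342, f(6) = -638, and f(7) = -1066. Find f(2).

-6

Using the Lagrange interpolation formula with nodes 4, 5, 6, 7:
  L_0(u) = (u - 5)(u - 6)(u - 7) / -6
  L_1(u) = (u - 4)(u - 6)(u - 7) / 2
  L_2(u) = (u - 4)(u - 5)(u - 7) / -2
  L_3(u) = (u - 4)(u - 5)(u - 6) / 6
Then f(u) = -154·L_0(u) - 342·L_1(u) - 638·L_2(u) - 1066·L_3(u).
Expanding and collecting terms gives f(u) = -4u^3 + 6u^2 + 2u - 2.
Evaluating at u = 2: f(2) = -6.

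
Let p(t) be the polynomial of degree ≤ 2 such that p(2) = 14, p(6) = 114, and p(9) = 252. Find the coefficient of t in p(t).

Write p(t) = at^2 + bt + c. Substituting each data point gives a linear system:
  4a + 2b + c = 14
  36a + 6b + c = 114
  81a + 9b + c = 252
Solving the system yields a = 3, b = 1, c = 0.
So p(t) = 3t² + t.
The coefficient of t is 1.

1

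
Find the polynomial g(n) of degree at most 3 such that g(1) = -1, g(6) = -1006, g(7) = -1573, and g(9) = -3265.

Write g(n) = an^3 + bn^2 + cn + d. Substituting each data point gives a linear system:
  a + b + c + d = -1
  216a + 36b + 6c + d = -1006
  343a + 49b + 7c + d = -1573
  729a + 81b + 9c + d = -3265
Solving the system yields a = -4, b = -5, c = 6, d = 2.
So g(n) = -4n^3 - 5n^2 + 6n + 2.
Check: g(6) = -1006. ✓

g(n) = -4n^3 - 5n^2 + 6n + 2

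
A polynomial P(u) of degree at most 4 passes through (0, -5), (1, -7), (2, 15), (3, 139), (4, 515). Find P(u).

P(u) = 3u^4 - 5u^3 + 6u^2 - 6u - 5

Using the Lagrange interpolation formula with nodes 0, 1, 2, 3, 4:
  L_0(u) = (u - 1)(u - 2)(u - 3)(u - 4) / 24
  L_1(u) = u(u - 2)(u - 3)(u - 4) / -6
  L_2(u) = u(u - 1)(u - 3)(u - 4) / 4
  L_3(u) = u(u - 1)(u - 2)(u - 4) / -6
  L_4(u) = u(u - 1)(u - 2)(u - 3) / 24
Then P(u) = -5·L_0(u) - 7·L_1(u) + 15·L_2(u) + 139·L_3(u) + 515·L_4(u).
Expanding and collecting terms gives P(u) = 3u^4 - 5u^3 + 6u^2 - 6u - 5.
Check: P(4) = 515. ✓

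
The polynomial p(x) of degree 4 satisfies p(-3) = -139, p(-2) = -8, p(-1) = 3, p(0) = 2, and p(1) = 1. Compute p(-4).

Write p(x) = ax^4 + bx^3 + cx^2 + dx + e. Substituting each data point gives a linear system:
  81a - 27b + 9c - 3d + e = -139
  16a - 8b + 4c - 2d + e = -8
  a - b + c - d + e = 3
  e = 2
  a + b + c + d + e = 1
Solving the system yields a = -4, b = -6, c = 4, d = 5, e = 2.
So p(x) = -4x⁴ - 6x³ + 4x² + 5x + 2.
Then p(-4) = -594.

-594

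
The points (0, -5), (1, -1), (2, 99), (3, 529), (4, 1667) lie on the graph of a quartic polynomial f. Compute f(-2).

Using the Lagrange interpolation formula with nodes 0, 1, 2, 3, 4:
  L_0(t) = (t - 1)(t - 2)(t - 3)(t - 4) / 24
  L_1(t) = t(t - 2)(t - 3)(t - 4) / -6
  L_2(t) = t(t - 1)(t - 3)(t - 4) / 4
  L_3(t) = t(t - 1)(t - 2)(t - 4) / -6
  L_4(t) = t(t - 1)(t - 2)(t - 3) / 24
Then f(t) = -5·L_0(t) - 1·L_1(t) + 99·L_2(t) + 529·L_3(t) + 1667·L_4(t).
Expanding and collecting terms gives f(t) = 6t^4 + 3t^3 - 3t^2 - 2t - 5.
Evaluating at t = -2: f(-2) = 59.

59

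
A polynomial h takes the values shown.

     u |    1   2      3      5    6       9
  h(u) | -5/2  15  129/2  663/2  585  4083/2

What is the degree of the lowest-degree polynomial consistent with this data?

3

Divided differences on the nodes 1, 2, 3, 5, 6, 9:
  order 0: -5/2  15  129/2  663/2  585  4083/2
  order 1: 35/2  99/2  267/2  507/2  971/2
  order 2: 16  28  40  58
  order 3: 3  3  3
  order 4: 0  0
  order 5: 0
The order-3 divided differences are all 3 (nonzero) and every higher order vanishes, so the data lies on a polynomial of degree exactly 3.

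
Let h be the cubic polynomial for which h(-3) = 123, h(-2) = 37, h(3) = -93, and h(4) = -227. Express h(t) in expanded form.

h(t) = -4t^3 + 2t^2 - 3

Write h(t) = at^3 + bt^2 + ct + d. Substituting each data point gives a linear system:
  -27a + 9b - 3c + d = 123
  -8a + 4b - 2c + d = 37
  27a + 9b + 3c + d = -93
  64a + 16b + 4c + d = -227
Solving the system yields a = -4, b = 2, c = 0, d = -3.
So h(t) = -4t³ + 2t² - 3.
Check: h(3) = -93. ✓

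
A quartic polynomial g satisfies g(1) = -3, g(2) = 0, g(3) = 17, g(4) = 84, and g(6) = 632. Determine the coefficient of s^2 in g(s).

6

Write g(s) = as^4 + bs^3 + cs^2 + ds + e. Substituting each data point gives a linear system:
  a + b + c + d + e = -3
  16a + 8b + 4c + 2d + e = 0
  81a + 27b + 9c + 3d + e = 17
  256a + 64b + 16c + 4d + e = 84
  1296a + 216b + 36c + 6d + e = 632
Solving the system yields a = 1, b = -4, c = 6, d = -2, e = -4.
So g(s) = s^4 - 4s^3 + 6s^2 - 2s - 4.
The coefficient of s^2 is 6.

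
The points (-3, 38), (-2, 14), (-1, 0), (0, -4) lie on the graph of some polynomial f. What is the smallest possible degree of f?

Forward differences of the values at x = -3, -2, -1, 0:
  f  : 38  14  0  -4
  Δ  : -24  -14  -4
  Δ^2: 10  10
  Δ^3: 0
The second differences are constant (10) and nonzero, while all higher differences vanish, so the minimal degree is 2.

2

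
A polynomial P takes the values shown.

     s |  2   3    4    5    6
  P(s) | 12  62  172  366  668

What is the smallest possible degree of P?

3

Forward differences of the values at s = 2, 3, 4, 5, 6:
  P  : 12  62  172  366  668
  Δ  : 50  110  194  302
  Δ^2: 60  84  108
  Δ^3: 24  24
  Δ^4: 0
The third differences are constant (24) and nonzero, while all higher differences vanish, so the minimal degree is 3.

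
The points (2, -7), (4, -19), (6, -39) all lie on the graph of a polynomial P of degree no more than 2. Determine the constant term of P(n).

Write P(n) = an^2 + bn + c. Substituting each data point gives a linear system:
  4a + 2b + c = -7
  16a + 4b + c = -19
  36a + 6b + c = -39
Solving the system yields a = -1, b = 0, c = -3.
So P(n) = -n² - 3.
The constant term is -3.

-3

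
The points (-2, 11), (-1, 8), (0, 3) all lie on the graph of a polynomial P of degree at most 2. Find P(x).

P(x) = -x^2 - 6x + 3

Write P(x) = ax^2 + bx + c. Substituting each data point gives a linear system:
  4a - 2b + c = 11
  a - b + c = 8
  c = 3
Solving the system yields a = -1, b = -6, c = 3.
So P(x) = -x^2 - 6x + 3.
Check: P(0) = 3. ✓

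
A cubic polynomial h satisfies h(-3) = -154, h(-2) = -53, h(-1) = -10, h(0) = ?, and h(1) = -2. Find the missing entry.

The 4 known points determine the degree-3 polynomial uniquely.
Write h(u) = au^3 + bu^2 + cu + d. Substituting each data point gives a linear system:
  -27a + 9b - 3c + d = -154
  -8a + 4b - 2c + d = -53
  -a + b - c + d = -10
  a + b + c + d = -2
Solving the system yields a = 4, b = -5, c = 0, d = -1.
So h(u) = 4u^3 - 5u^2 - 1.
Then h(0) = -1.

-1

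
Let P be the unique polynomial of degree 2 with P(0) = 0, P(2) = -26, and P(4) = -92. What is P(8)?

-344

Write P(n) = an^2 + bn + c. Substituting each data point gives a linear system:
  c = 0
  4a + 2b + c = -26
  16a + 4b + c = -92
Solving the system yields a = -5, b = -3, c = 0.
So P(n) = -5n^2 - 3n.
Then P(8) = -344.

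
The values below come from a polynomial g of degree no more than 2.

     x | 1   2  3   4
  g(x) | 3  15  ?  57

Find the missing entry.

33

On equispaced nodes a degree-2 polynomial has vanishing third forward difference, so
  - g(1) + 3·g(2) - 3·g(3) + g(4) = 0.
Substituting the known values and solving for g(3):
  -3·g(3) = -99
  g(3) = 33.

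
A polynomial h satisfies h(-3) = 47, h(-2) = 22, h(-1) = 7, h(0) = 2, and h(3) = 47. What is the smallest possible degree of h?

2

Divided differences on the nodes -3, -2, -1, 0, 3:
  order 0: 47  22  7  2  47
  order 1: -25  -15  -5  15
  order 2: 5  5  5
  order 3: 0  0
  order 4: 0
The order-2 divided differences are all 5 (nonzero) and every higher order vanishes, so the data lies on a polynomial of degree exactly 2.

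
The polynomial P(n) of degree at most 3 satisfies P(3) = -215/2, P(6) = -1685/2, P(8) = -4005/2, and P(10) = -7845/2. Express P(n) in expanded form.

P(n) = -4n^3 + n^2 - 2n - 5/2

Using the Lagrange interpolation formula with nodes 3, 6, 8, 10:
  L_0(n) = (n - 6)(n - 8)(n - 10) / -105
  L_1(n) = (n - 3)(n - 8)(n - 10) / 24
  L_2(n) = (n - 3)(n - 6)(n - 10) / -20
  L_3(n) = (n - 3)(n - 6)(n - 8) / 56
Then P(n) = -215/2·L_0(n) - 1685/2·L_1(n) - 4005/2·L_2(n) - 7845/2·L_3(n).
Expanding and collecting terms gives P(n) = -4n^3 + n^2 - 2n - 5/2.
Check: P(3) = -215/2. ✓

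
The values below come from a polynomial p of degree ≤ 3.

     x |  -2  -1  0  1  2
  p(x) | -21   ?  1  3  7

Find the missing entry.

-5

The 4 known points determine the degree-3 polynomial uniquely.
Write p(x) = ax^3 + bx^2 + cx + d. Substituting each data point gives a linear system:
  -8a + 4b - 2c + d = -21
  d = 1
  a + b + c + d = 3
  8a + 4b + 2c + d = 7
Solving the system yields a = 1, b = -2, c = 3, d = 1.
So p(x) = x³ - 2x² + 3x + 1.
Then p(-1) = -5.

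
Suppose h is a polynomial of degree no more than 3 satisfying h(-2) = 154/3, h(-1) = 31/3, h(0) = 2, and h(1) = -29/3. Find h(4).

Using the Lagrange interpolation formula with nodes -2, -1, 0, 1:
  L_0(x) = (x + 1)x(x - 1) / -6
  L_1(x) = (x + 2)x(x - 1) / 2
  L_2(x) = (x + 2)(x + 1)(x - 1) / -2
  L_3(x) = (x + 2)(x + 1)x / 6
Then h(x) = 154/3·L_0(x) + 31/3·L_1(x) + 2·L_2(x) - 29/3·L_3(x).
Expanding and collecting terms gives h(x) = -6x^3 - (5/3)x^2 - 4x + 2.
Evaluating at x = 4: h(4) = -1274/3.

-1274/3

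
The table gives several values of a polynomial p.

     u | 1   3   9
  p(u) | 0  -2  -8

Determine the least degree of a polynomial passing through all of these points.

1

Divided differences on the nodes 1, 3, 9:
  order 0: 0  -2  -8
  order 1: -1  -1
  order 2: 0
The order-1 divided differences are all -1 (nonzero) and every higher order vanishes, so the data lies on a polynomial of degree exactly 1.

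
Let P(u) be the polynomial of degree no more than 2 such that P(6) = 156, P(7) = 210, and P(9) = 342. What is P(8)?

Write P(u) = au^2 + bu + c. Substituting each data point gives a linear system:
  36a + 6b + c = 156
  49a + 7b + c = 210
  81a + 9b + c = 342
Solving the system yields a = 4, b = 2, c = 0.
So P(u) = 4u² + 2u.
Then P(8) = 272.

272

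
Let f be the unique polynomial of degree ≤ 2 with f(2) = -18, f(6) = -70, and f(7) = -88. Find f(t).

f(t) = -t^2 - 5t - 4

Write f(t) = at^2 + bt + c. Substituting each data point gives a linear system:
  4a + 2b + c = -18
  36a + 6b + c = -70
  49a + 7b + c = -88
Solving the system yields a = -1, b = -5, c = -4.
So f(t) = -t^2 - 5t - 4.
Check: f(6) = -70. ✓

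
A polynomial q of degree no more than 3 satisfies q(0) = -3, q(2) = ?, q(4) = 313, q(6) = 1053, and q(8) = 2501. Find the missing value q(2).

On equispaced nodes a degree-3 polynomial has vanishing fourth forward difference, so
  q(0) - 4·q(2) + 6·q(4) - 4·q(6) + q(8) = 0.
Substituting the known values and solving for q(2):
  -4·q(2) = -164
  q(2) = 41.

41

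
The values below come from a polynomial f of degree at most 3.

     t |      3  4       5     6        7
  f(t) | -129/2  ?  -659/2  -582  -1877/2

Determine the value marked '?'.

On equispaced nodes a degree-3 polynomial has vanishing fourth forward difference, so
  f(3) - 4·f(4) + 6·f(5) - 4·f(6) + f(7) = 0.
Substituting the known values and solving for f(4):
  -4·f(4) = 652
  f(4) = -163.

-163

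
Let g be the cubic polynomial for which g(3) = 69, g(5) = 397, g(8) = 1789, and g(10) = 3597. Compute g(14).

10189

Write g(u) = au^3 + bu^2 + cu + d. Substituting each data point gives a linear system:
  27a + 9b + 3c + d = 69
  125a + 25b + 5c + d = 397
  512a + 64b + 8c + d = 1789
  1000a + 100b + 10c + d = 3597
Solving the system yields a = 4, b = -4, c = 0, d = -3.
So g(u) = 4u^3 - 4u^2 - 3.
Then g(14) = 10189.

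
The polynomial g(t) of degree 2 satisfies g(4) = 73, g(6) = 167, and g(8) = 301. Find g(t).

Using the Lagrange interpolation formula with nodes 4, 6, 8:
  L_0(t) = (t - 6)(t - 8) / 8
  L_1(t) = (t - 4)(t - 8) / -4
  L_2(t) = (t - 4)(t - 6) / 8
Then g(t) = 73·L_0(t) + 167·L_1(t) + 301·L_2(t).
Expanding and collecting terms gives g(t) = 5t^2 - 3t + 5.
Check: g(6) = 167. ✓

g(t) = 5t^2 - 3t + 5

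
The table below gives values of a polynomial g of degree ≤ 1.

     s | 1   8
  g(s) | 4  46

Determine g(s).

Using the Lagrange interpolation formula with nodes 1, 8:
  L_0(s) = (s - 8) / -7
  L_1(s) = (s - 1) / 7
Then g(s) = 4·L_0(s) + 46·L_1(s).
Expanding and collecting terms gives g(s) = 6s - 2.
Check: g(8) = 46. ✓

g(s) = 6s - 2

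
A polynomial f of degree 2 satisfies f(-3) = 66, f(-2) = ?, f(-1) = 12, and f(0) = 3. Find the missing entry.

33

The 3 known points determine the degree-2 polynomial uniquely.
Write f(s) = as^2 + bs + c. Substituting each data point gives a linear system:
  9a - 3b + c = 66
  a - b + c = 12
  c = 3
Solving the system yields a = 6, b = -3, c = 3.
So f(s) = 6s² - 3s + 3.
Then f(-2) = 33.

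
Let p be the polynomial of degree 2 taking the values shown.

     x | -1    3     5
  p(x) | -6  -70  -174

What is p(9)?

-526

Using the Lagrange interpolation formula with nodes -1, 3, 5:
  L_0(x) = (x - 3)(x - 5) / 24
  L_1(x) = (x + 1)(x - 5) / -8
  L_2(x) = (x + 1)(x - 3) / 12
Then p(x) = -6·L_0(x) - 70·L_1(x) - 174·L_2(x).
Expanding and collecting terms gives p(x) = -6x² - 4x - 4.
Evaluating at x = 9: p(9) = -526.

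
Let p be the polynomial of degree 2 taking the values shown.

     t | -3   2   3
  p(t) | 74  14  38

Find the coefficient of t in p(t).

Write p(t) = at^2 + bt + c. Substituting each data point gives a linear system:
  9a - 3b + c = 74
  4a + 2b + c = 14
  9a + 3b + c = 38
Solving the system yields a = 6, b = -6, c = 2.
So p(t) = 6t^2 - 6t + 2.
The coefficient of t is -6.

-6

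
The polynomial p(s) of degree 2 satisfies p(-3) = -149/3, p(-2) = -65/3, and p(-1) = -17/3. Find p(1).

Using the Lagrange interpolation formula with nodes -3, -2, -1:
  L_0(s) = (s + 2)(s + 1) / 2
  L_1(s) = (s + 3)(s + 1) / -1
  L_2(s) = (s + 3)(s + 2) / 2
Then p(s) = -149/3·L_0(s) - 65/3·L_1(s) - 17/3·L_2(s).
Expanding and collecting terms gives p(s) = -6s² - 2s - 5/3.
Evaluating at s = 1: p(1) = -29/3.

-29/3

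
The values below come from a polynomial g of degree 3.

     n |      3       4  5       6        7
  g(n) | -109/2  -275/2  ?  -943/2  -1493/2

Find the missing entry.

The 4 known points determine the degree-3 polynomial uniquely.
Write g(n) = an^3 + bn^2 + cn + d. Substituting each data point gives a linear system:
  27a + 9b + 3c + d = -109/2
  64a + 16b + 4c + d = -275/2
  216a + 36b + 6c + d = -943/2
  343a + 49b + 7c + d = -1493/2
Solving the system yields a = -2, b = -2, c = 5, d = 5/2.
So g(n) = -2n^3 - 2n^2 + 5n + 5/2.
Then g(5) = -545/2.

-545/2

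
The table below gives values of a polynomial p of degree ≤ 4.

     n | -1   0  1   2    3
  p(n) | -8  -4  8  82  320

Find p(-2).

-10

Using the Lagrange interpolation formula with nodes -1, 0, 1, 2, 3:
  L_0(n) = n(n - 1)(n - 2)(n - 3) / 24
  L_1(n) = (n + 1)(n - 1)(n - 2)(n - 3) / -6
  L_2(n) = (n + 1)n(n - 2)(n - 3) / 4
  L_3(n) = (n + 1)n(n - 1)(n - 3) / -6
  L_4(n) = (n + 1)n(n - 1)(n - 2) / 24
Then p(n) = -8·L_0(n) - 4·L_1(n) + 8·L_2(n) + 82·L_3(n) + 320·L_4(n).
Expanding and collecting terms gives p(n) = 2n⁴ + 5n³ + 2n² + 3n - 4.
Evaluating at n = -2: p(-2) = -10.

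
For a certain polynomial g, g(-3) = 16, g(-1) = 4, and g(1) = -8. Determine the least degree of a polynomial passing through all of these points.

1

Forward differences of the values at s = -3, -1, 1:
  g  : 16  4  -8
  Δ  : -12  -12
  Δ^2: 0
The first differences are constant (-12) and nonzero, while all higher differences vanish, so the minimal degree is 1.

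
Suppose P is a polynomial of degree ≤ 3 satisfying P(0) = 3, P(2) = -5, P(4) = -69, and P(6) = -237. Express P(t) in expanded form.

P(t) = -t^3 - t^2 + 2t + 3

Write P(t) = at^3 + bt^2 + ct + d. Substituting each data point gives a linear system:
  d = 3
  8a + 4b + 2c + d = -5
  64a + 16b + 4c + d = -69
  216a + 36b + 6c + d = -237
Solving the system yields a = -1, b = -1, c = 2, d = 3.
So P(t) = -t³ - t² + 2t + 3.
Check: P(4) = -69. ✓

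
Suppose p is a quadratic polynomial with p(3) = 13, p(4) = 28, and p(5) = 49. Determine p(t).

p(t) = 3t^2 - 6t + 4

Write p(t) = at^2 + bt + c. Substituting each data point gives a linear system:
  9a + 3b + c = 13
  16a + 4b + c = 28
  25a + 5b + c = 49
Solving the system yields a = 3, b = -6, c = 4.
So p(t) = 3t² - 6t + 4.
Check: p(5) = 49. ✓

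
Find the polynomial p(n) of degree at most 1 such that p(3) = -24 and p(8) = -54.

p(n) = -6n - 6

Write p(n) = an + b. Substituting each data point gives a linear system:
  3a + b = -24
  8a + b = -54
Solving the system yields a = -6, b = -6.
So p(n) = -6n - 6.
Check: p(8) = -54. ✓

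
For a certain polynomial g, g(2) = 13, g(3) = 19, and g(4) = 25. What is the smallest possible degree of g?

1

Forward differences of the values at u = 2, 3, 4:
  g  : 13  19  25
  Δ  : 6  6
  Δ^2: 0
The first differences are constant (6) and nonzero, while all higher differences vanish, so the minimal degree is 1.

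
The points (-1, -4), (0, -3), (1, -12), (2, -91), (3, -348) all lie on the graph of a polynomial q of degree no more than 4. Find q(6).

-3987

Using the Lagrange interpolation formula with nodes -1, 0, 1, 2, 3:
  L_0(u) = u(u - 1)(u - 2)(u - 3) / 24
  L_1(u) = (u + 1)(u - 1)(u - 2)(u - 3) / -6
  L_2(u) = (u + 1)u(u - 2)(u - 3) / 4
  L_3(u) = (u + 1)u(u - 1)(u - 3) / -6
  L_4(u) = (u + 1)u(u - 1)(u - 2) / 24
Then q(u) = -4·L_0(u) - 3·L_1(u) - 12·L_2(u) - 91·L_3(u) - 348·L_4(u).
Expanding and collecting terms gives q(u) = -2u^4 - 6u^3 - 3u^2 + 2u - 3.
Evaluating at u = 6: q(6) = -3987.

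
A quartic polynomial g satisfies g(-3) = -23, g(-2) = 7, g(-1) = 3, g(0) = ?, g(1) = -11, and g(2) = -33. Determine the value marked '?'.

The 5 known points determine the degree-4 polynomial uniquely.
Write g(s) = as^4 + bs^3 + cs^2 + ds + e. Substituting each data point gives a linear system:
  81a - 27b + 9c - 3d + e = -23
  16a - 8b + 4c - 2d + e = 7
  a - b + c - d + e = 3
  a + b + c + d + e = -11
  16a + 8b + 4c + 2d + e = -33
Solving the system yields a = -1, b = -1, c = 2, d = -6, e = -5.
So g(s) = -s^4 - s^3 + 2s^2 - 6s - 5.
Then g(0) = -5.

-5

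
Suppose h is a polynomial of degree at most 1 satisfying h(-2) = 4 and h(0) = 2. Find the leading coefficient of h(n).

-1

Write h(n) = an + b. Substituting each data point gives a linear system:
  -2a + b = 4
  b = 2
Solving the system yields a = -1, b = 2.
So h(n) = -n + 2.
The leading coefficient is -1.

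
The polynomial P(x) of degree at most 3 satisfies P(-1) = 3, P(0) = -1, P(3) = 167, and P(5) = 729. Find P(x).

P(x) = 5x^3 + 5x^2 - 4x - 1

Using the Lagrange interpolation formula with nodes -1, 0, 3, 5:
  L_0(x) = x(x - 3)(x - 5) / -24
  L_1(x) = (x + 1)(x - 3)(x - 5) / 15
  L_2(x) = (x + 1)x(x - 5) / -24
  L_3(x) = (x + 1)x(x - 3) / 60
Then P(x) = 3·L_0(x) - 1·L_1(x) + 167·L_2(x) + 729·L_3(x).
Expanding and collecting terms gives P(x) = 5x^3 + 5x^2 - 4x - 1.
Check: P(-1) = 3. ✓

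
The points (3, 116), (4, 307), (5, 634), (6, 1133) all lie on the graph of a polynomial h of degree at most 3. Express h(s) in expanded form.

Write h(s) = as^3 + bs^2 + cs + d. Substituting each data point gives a linear system:
  27a + 9b + 3c + d = 116
  64a + 16b + 4c + d = 307
  125a + 25b + 5c + d = 634
  216a + 36b + 6c + d = 1133
Solving the system yields a = 6, b = -4, c = -3, d = -1.
So h(s) = 6s^3 - 4s^2 - 3s - 1.
Check: h(6) = 1133. ✓

h(s) = 6s^3 - 4s^2 - 3s - 1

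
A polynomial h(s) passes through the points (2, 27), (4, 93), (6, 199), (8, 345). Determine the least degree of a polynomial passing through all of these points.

2

Forward differences of the values at s = 2, 4, 6, 8:
  h  : 27  93  199  345
  Δ  : 66  106  146
  Δ^2: 40  40
  Δ^3: 0
The second differences are constant (40) and nonzero, while all higher differences vanish, so the minimal degree is 2.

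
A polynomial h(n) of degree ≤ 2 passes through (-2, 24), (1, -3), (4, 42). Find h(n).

h(n) = 4n^2 - 5n - 2

Write h(n) = an^2 + bn + c. Substituting each data point gives a linear system:
  4a - 2b + c = 24
  a + b + c = -3
  16a + 4b + c = 42
Solving the system yields a = 4, b = -5, c = -2.
So h(n) = 4n^2 - 5n - 2.
Check: h(-2) = 24. ✓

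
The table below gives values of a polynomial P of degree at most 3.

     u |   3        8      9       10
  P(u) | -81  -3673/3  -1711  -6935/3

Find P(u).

Using the Lagrange interpolation formula with nodes 3, 8, 9, 10:
  L_0(u) = (u - 8)(u - 9)(u - 10) / -210
  L_1(u) = (u - 3)(u - 9)(u - 10) / 10
  L_2(u) = (u - 3)(u - 8)(u - 10) / -6
  L_3(u) = (u - 3)(u - 8)(u - 9) / 14
Then P(u) = -81·L_0(u) - 3673/3·L_1(u) - 1711·L_2(u) - 6935/3·L_3(u).
Expanding and collecting terms gives P(u) = -2u³ - 3u² - (5/3)u + 5.
Check: P(9) = -1711. ✓

P(u) = -2u^3 - 3u^2 - (5/3)u + 5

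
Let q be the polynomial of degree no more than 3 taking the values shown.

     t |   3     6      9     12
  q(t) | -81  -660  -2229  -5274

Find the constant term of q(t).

Write q(t) = at^3 + bt^2 + ct + d. Substituting each data point gives a linear system:
  27a + 9b + 3c + d = -81
  216a + 36b + 6c + d = -660
  729a + 81b + 9c + d = -2229
  1728a + 144b + 12c + d = -5274
Solving the system yields a = -3, b = -1, c = 5, d = -6.
So q(t) = -3t^3 - t^2 + 5t - 6.
The constant term is -6.

-6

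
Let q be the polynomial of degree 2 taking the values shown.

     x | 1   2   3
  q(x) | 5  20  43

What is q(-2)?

8

Using the Lagrange interpolation formula with nodes 1, 2, 3:
  L_0(x) = (x - 2)(x - 3) / 2
  L_1(x) = (x - 1)(x - 3) / -1
  L_2(x) = (x - 1)(x - 2) / 2
Then q(x) = 5·L_0(x) + 20·L_1(x) + 43·L_2(x).
Expanding and collecting terms gives q(x) = 4x^2 + 3x - 2.
Evaluating at x = -2: q(-2) = 8.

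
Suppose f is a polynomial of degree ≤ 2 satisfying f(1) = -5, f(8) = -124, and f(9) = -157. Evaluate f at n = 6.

Using the Lagrange interpolation formula with nodes 1, 8, 9:
  L_0(n) = (n - 8)(n - 9) / 56
  L_1(n) = (n - 1)(n - 9) / -7
  L_2(n) = (n - 1)(n - 8) / 8
Then f(n) = -5·L_0(n) - 124·L_1(n) - 157·L_2(n).
Expanding and collecting terms gives f(n) = -2n² + n - 4.
Evaluating at n = 6: f(6) = -70.

-70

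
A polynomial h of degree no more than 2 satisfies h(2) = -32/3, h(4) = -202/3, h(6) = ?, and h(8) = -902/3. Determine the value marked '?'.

-164

On equispaced nodes a degree-2 polynomial has vanishing third forward difference, so
  - h(2) + 3·h(4) - 3·h(6) + h(8) = 0.
Substituting the known values and solving for h(6):
  -3·h(6) = 492
  h(6) = -164.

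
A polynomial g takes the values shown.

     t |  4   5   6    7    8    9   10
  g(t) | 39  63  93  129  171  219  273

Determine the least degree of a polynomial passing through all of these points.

2

Forward differences of the values at t = 4, 5, 6, 7, 8, 9, 10:
  g  : 39  63  93  129  171  219  273
  Δ  : 24  30  36  42  48  54
  Δ^2: 6  6  6  6  6
  Δ^3: 0  0  0  0
  Δ^4: 0  0  0
  Δ^5: 0  0
  Δ^6: 0
The second differences are constant (6) and nonzero, while all higher differences vanish, so the minimal degree is 2.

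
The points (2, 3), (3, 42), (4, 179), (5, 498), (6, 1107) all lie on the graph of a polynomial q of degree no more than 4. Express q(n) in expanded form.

q(n) = n^4 - 6n^2 + 4n + 3

Using the Lagrange interpolation formula with nodes 2, 3, 4, 5, 6:
  L_0(n) = (n - 3)(n - 4)(n - 5)(n - 6) / 24
  L_1(n) = (n - 2)(n - 4)(n - 5)(n - 6) / -6
  L_2(n) = (n - 2)(n - 3)(n - 5)(n - 6) / 4
  L_3(n) = (n - 2)(n - 3)(n - 4)(n - 6) / -6
  L_4(n) = (n - 2)(n - 3)(n - 4)(n - 5) / 24
Then q(n) = 3·L_0(n) + 42·L_1(n) + 179·L_2(n) + 498·L_3(n) + 1107·L_4(n).
Expanding and collecting terms gives q(n) = n⁴ - 6n² + 4n + 3.
Check: q(6) = 1107. ✓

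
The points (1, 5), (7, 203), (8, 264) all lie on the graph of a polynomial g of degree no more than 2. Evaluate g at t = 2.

18

Using the Lagrange interpolation formula with nodes 1, 7, 8:
  L_0(t) = (t - 7)(t - 8) / 42
  L_1(t) = (t - 1)(t - 8) / -6
  L_2(t) = (t - 1)(t - 7) / 7
Then g(t) = 5·L_0(t) + 203·L_1(t) + 264·L_2(t).
Expanding and collecting terms gives g(t) = 4t² + t.
Evaluating at t = 2: g(2) = 18.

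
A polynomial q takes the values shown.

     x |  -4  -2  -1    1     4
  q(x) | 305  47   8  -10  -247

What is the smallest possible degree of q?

3

Divided differences on the nodes -4, -2, -1, 1, 4:
  order 0: 305  47  8  -10  -247
  order 1: -129  -39  -9  -79
  order 2: 30  10  -14
  order 3: -4  -4
  order 4: 0
The order-3 divided differences are all -4 (nonzero) and every higher order vanishes, so the data lies on a polynomial of degree exactly 3.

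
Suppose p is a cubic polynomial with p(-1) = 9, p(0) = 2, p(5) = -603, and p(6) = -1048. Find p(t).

Write p(t) = at^3 + bt^2 + ct + d. Substituting each data point gives a linear system:
  -a + b - c + d = 9
  d = 2
  125a + 25b + 5c + d = -603
  216a + 36b + 6c + d = -1048
Solving the system yields a = -5, b = 1, c = -1, d = 2.
So p(t) = -5t^3 + t^2 - t + 2.
Check: p(-1) = 9. ✓

p(t) = -5t^3 + t^2 - t + 2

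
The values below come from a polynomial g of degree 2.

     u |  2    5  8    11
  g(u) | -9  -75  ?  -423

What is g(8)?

-213

The 3 known points determine the degree-2 polynomial uniquely.
Write g(u) = au^2 + bu + c. Substituting each data point gives a linear system:
  4a + 2b + c = -9
  25a + 5b + c = -75
  121a + 11b + c = -423
Solving the system yields a = -4, b = 6, c = -5.
So g(u) = -4u^2 + 6u - 5.
Then g(8) = -213.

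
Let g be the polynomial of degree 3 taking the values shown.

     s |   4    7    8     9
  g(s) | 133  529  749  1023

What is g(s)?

g(s) = s^3 + 3s^2 + 6s - 3

Write g(s) = as^3 + bs^2 + cs + d. Substituting each data point gives a linear system:
  64a + 16b + 4c + d = 133
  343a + 49b + 7c + d = 529
  512a + 64b + 8c + d = 749
  729a + 81b + 9c + d = 1023
Solving the system yields a = 1, b = 3, c = 6, d = -3.
So g(s) = s^3 + 3s^2 + 6s - 3.
Check: g(7) = 529. ✓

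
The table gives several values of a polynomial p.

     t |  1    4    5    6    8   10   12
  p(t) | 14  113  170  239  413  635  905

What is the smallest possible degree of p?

Divided differences on the nodes 1, 4, 5, 6, 8, 10, 12:
  order 0: 14  113  170  239  413  635  905
  order 1: 33  57  69  87  111  135
  order 2: 6  6  6  6  6
  order 3: 0  0  0  0
  order 4: 0  0  0
  order 5: 0  0
  order 6: 0
The order-2 divided differences are all 6 (nonzero) and every higher order vanishes, so the data lies on a polynomial of degree exactly 2.

2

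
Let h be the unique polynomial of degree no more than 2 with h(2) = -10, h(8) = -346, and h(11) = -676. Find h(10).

Using the Lagrange interpolation formula with nodes 2, 8, 11:
  L_0(t) = (t - 8)(t - 11) / 54
  L_1(t) = (t - 2)(t - 11) / -18
  L_2(t) = (t - 2)(t - 8) / 27
Then h(t) = -10·L_0(t) - 346·L_1(t) - 676·L_2(t).
Expanding and collecting terms gives h(t) = -6t² + 4t + 6.
Evaluating at t = 10: h(10) = -554.

-554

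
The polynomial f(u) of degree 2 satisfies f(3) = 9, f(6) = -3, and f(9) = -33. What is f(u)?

Write f(u) = au^2 + bu + c. Substituting each data point gives a linear system:
  9a + 3b + c = 9
  36a + 6b + c = -3
  81a + 9b + c = -33
Solving the system yields a = -1, b = 5, c = 3.
So f(u) = -u^2 + 5u + 3.
Check: f(9) = -33. ✓

f(u) = -u^2 + 5u + 3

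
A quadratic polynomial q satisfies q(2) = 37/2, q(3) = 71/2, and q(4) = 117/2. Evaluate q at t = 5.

Using the Lagrange interpolation formula with nodes 2, 3, 4:
  L_0(t) = (t - 3)(t - 4) / 2
  L_1(t) = (t - 2)(t - 4) / -1
  L_2(t) = (t - 2)(t - 3) / 2
Then q(t) = 37/2·L_0(t) + 71/2·L_1(t) + 117/2·L_2(t).
Expanding and collecting terms gives q(t) = 3t^2 + 2t + 5/2.
Evaluating at t = 5: q(5) = 175/2.

175/2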